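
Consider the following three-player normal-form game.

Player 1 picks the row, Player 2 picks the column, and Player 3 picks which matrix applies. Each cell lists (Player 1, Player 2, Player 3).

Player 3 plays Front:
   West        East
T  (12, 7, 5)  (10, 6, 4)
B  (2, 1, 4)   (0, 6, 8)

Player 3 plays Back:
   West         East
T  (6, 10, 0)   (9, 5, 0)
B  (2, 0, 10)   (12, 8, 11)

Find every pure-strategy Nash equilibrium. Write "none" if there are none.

Mark each player's best response to every combination of opponents' strategies; a profile where every player is best-responding is a pure Nash equilibrium.
Player 1 against (West, Front): payoffs 12, 2 → best response T.
Player 1 against (West, Back): payoffs 6, 2 → best response T.
Player 1 against (East, Front): payoffs 10, 0 → best response T.
Player 1 against (East, Back): payoffs 9, 12 → best response B.
Player 2 against (T, Front): payoffs 7, 6 → best response West.
Player 2 against (T, Back): payoffs 10, 5 → best response West.
Player 2 against (B, Front): payoffs 1, 6 → best response East.
Player 2 against (B, Back): payoffs 0, 8 → best response East.
Player 3 against (T, West): payoffs 5, 0 → best response Front.
Player 3 against (T, East): payoffs 4, 0 → best response Front.
Player 3 against (B, West): payoffs 4, 10 → best response Back.
Player 3 against (B, East): payoffs 8, 11 → best response Back.
Mutual best responses: (T, West, Front); (B, East, Back).

Pure-strategy Nash equilibria: (T, West, Front); (B, East, Back)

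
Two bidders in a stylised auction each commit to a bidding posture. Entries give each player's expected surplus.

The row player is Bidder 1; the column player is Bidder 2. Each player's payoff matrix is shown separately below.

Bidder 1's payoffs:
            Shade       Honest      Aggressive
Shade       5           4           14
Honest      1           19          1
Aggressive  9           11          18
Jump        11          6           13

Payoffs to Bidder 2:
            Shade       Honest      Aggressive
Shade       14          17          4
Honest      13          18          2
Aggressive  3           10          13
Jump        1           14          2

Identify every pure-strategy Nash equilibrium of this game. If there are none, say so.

Pure-strategy Nash equilibria: (Honest, Honest), (Aggressive, Aggressive)

Mark each player's best response to every combination of opponents' strategies; a profile where every player is best-responding is a pure Nash equilibrium.
Bidder 1 against Shade: payoffs 5, 1, 9, 11 → best response Jump.
Bidder 1 against Honest: payoffs 4, 19, 11, 6 → best response Honest.
Bidder 1 against Aggressive: payoffs 14, 1, 18, 13 → best response Aggressive.
Bidder 2 against Shade: payoffs 14, 17, 4 → best response Honest.
Bidder 2 against Honest: payoffs 13, 18, 2 → best response Honest.
Bidder 2 against Aggressive: payoffs 3, 10, 13 → best response Aggressive.
Bidder 2 against Jump: payoffs 1, 14, 2 → best response Honest.
Mutual best responses: (Honest, Honest); (Aggressive, Aggressive).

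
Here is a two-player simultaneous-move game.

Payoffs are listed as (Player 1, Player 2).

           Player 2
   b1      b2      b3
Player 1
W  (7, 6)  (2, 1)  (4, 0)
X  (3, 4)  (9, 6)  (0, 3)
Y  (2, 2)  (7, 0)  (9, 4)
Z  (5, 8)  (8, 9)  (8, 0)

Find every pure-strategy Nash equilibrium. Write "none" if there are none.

Player 1 against b1: payoffs 7, 3, 2, 5 → best response W.
Player 1 against b2: payoffs 2, 9, 7, 8 → best response X.
Player 1 against b3: payoffs 4, 0, 9, 8 → best response Y.
Player 2 against W: payoffs 6, 1, 0 → best response b1.
Player 2 against X: payoffs 4, 6, 3 → best response b2.
Player 2 against Y: payoffs 2, 0, 4 → best response b3.
Player 2 against Z: payoffs 8, 9, 0 → best response b2.
Mutual best responses: (W, b1); (X, b2); (Y, b3).

Pure-strategy Nash equilibria: (W, b1), (X, b2), (Y, b3)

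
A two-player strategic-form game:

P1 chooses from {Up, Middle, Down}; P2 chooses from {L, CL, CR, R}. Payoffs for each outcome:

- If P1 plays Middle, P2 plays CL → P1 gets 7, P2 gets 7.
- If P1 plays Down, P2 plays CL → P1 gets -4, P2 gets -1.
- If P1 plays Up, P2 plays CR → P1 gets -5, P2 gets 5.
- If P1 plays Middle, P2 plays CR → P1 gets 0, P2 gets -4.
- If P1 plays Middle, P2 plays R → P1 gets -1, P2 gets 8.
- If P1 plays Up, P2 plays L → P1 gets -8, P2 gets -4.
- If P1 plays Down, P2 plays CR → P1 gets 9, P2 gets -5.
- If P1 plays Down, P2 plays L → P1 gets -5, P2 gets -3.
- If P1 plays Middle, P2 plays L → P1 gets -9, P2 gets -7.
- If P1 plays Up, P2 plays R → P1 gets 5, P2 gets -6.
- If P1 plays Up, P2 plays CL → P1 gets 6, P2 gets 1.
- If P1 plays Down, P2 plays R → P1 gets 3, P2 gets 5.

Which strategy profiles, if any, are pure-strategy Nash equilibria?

Check each profile: it is a Nash equilibrium iff no player can strictly gain by switching unilaterally.
(Up, L): P1 can switch to Down (-8 → -5). Not NE.
(Up, CL): P1 can switch to Middle (6 → 7). Not NE.
(Up, CR): P1 can switch to Middle (-5 → 0). Not NE.
(Up, R): P2 can switch to L (-6 → -4). Not NE.
(Middle, L): P1 can switch to Up (-9 → -8). Not NE.
(Middle, CL): P2 can switch to R (7 → 8). Not NE.
(Middle, CR): P1 can switch to Down (0 → 9). Not NE.
(Middle, R): P1 can switch to Up (-1 → 5). Not NE.
(Down, L): P2 can switch to CL (-3 → -1). Not NE.
(Down, CL): P1 can switch to Up (-4 → 6). Not NE.
(Down, CR): P2 can switch to L (-5 → -3). Not NE.
(Down, R): P1 can switch to Up (3 → 5). Not NE.

No pure-strategy Nash equilibrium.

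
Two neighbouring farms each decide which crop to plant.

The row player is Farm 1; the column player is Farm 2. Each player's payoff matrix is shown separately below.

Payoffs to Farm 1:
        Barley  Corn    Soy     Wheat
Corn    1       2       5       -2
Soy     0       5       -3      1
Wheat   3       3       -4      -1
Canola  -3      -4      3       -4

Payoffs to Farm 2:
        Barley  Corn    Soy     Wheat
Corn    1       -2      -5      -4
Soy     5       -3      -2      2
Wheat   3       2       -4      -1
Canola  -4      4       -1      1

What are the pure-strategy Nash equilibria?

(Wheat, Barley)

Farm 1 against Barley: payoffs 1, 0, 3, -3 → best response Wheat.
Farm 1 against Corn: payoffs 2, 5, 3, -4 → best response Soy.
Farm 1 against Soy: payoffs 5, -3, -4, 3 → best response Corn.
Farm 1 against Wheat: payoffs -2, 1, -1, -4 → best response Soy.
Farm 2 against Corn: payoffs 1, -2, -5, -4 → best response Barley.
Farm 2 against Soy: payoffs 5, -3, -2, 2 → best response Barley.
Farm 2 against Wheat: payoffs 3, 2, -4, -1 → best response Barley.
Farm 2 against Canola: payoffs -4, 4, -1, 1 → best response Corn.
Mutual best responses: (Wheat, Barley).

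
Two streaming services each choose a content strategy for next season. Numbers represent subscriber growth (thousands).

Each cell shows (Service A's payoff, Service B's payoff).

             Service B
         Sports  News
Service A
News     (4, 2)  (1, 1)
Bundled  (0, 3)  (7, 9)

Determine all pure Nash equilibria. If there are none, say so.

Pure-strategy Nash equilibria: (News, Sports); (Bundled, News)

Check each profile: it is a Nash equilibrium iff no player can strictly gain by switching unilaterally.
(News, Sports): Service A gets 4, best alternative 0; Service B gets 2, best alternative 1. No profitable deviation — NE.
(News, News): Service A can switch to Bundled (1 → 7). Not NE.
(Bundled, Sports): Service A can switch to News (0 → 4). Not NE.
(Bundled, News): Service A gets 7, best alternative 1; Service B gets 9, best alternative 3. No profitable deviation — NE.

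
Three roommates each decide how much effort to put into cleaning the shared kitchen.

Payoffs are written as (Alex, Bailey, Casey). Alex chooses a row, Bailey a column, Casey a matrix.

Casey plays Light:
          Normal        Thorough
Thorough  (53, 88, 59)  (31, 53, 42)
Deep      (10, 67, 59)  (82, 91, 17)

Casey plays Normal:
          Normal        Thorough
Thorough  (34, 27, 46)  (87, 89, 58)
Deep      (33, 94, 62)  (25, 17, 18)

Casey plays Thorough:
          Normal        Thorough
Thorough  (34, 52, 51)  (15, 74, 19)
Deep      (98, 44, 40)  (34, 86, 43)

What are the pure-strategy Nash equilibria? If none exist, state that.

(Thorough, Normal, Light), (Thorough, Thorough, Normal), (Deep, Thorough, Thorough)

For each player, find the best response to each opponent profile; mutual best responses are the pure NE.
Alex against (Normal, Light): payoffs 53, 10 → best response Thorough.
Alex against (Normal, Normal): payoffs 34, 33 → best response Thorough.
Alex against (Normal, Thorough): payoffs 34, 98 → best response Deep.
Alex against (Thorough, Light): payoffs 31, 82 → best response Deep.
Alex against (Thorough, Normal): payoffs 87, 25 → best response Thorough.
Alex against (Thorough, Thorough): payoffs 15, 34 → best response Deep.
Bailey against (Thorough, Light): payoffs 88, 53 → best response Normal.
Bailey against (Thorough, Normal): payoffs 27, 89 → best response Thorough.
Bailey against (Thorough, Thorough): payoffs 52, 74 → best response Thorough.
Bailey against (Deep, Light): payoffs 67, 91 → best response Thorough.
Bailey against (Deep, Normal): payoffs 94, 17 → best response Normal.
Bailey against (Deep, Thorough): payoffs 44, 86 → best response Thorough.
Casey against (Thorough, Normal): payoffs 59, 46, 51 → best response Light.
Casey against (Thorough, Thorough): payoffs 42, 58, 19 → best response Normal.
Casey against (Deep, Normal): payoffs 59, 62, 40 → best response Normal.
Casey against (Deep, Thorough): payoffs 17, 18, 43 → best response Thorough.
Mutual best responses: (Thorough, Normal, Light); (Thorough, Thorough, Normal); (Deep, Thorough, Thorough).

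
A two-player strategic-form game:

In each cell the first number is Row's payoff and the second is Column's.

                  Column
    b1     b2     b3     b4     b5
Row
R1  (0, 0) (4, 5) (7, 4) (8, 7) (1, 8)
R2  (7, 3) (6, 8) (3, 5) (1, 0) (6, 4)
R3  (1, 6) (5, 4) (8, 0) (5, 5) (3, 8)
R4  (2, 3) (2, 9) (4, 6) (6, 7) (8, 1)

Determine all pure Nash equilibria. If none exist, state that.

For each player, find the best response to each opponent profile; mutual best responses are the pure NE.
Row against b1: payoffs 0, 7, 1, 2 → best response R2.
Row against b2: payoffs 4, 6, 5, 2 → best response R2.
Row against b3: payoffs 7, 3, 8, 4 → best response R3.
Row against b4: payoffs 8, 1, 5, 6 → best response R1.
Row against b5: payoffs 1, 6, 3, 8 → best response R4.
Column against R1: payoffs 0, 5, 4, 7, 8 → best response b5.
Column against R2: payoffs 3, 8, 5, 0, 4 → best response b2.
Column against R3: payoffs 6, 4, 0, 5, 8 → best response b5.
Column against R4: payoffs 3, 9, 6, 7, 1 → best response b2.
Mutual best responses: (R2, b2).

Pure NE: (R2, b2)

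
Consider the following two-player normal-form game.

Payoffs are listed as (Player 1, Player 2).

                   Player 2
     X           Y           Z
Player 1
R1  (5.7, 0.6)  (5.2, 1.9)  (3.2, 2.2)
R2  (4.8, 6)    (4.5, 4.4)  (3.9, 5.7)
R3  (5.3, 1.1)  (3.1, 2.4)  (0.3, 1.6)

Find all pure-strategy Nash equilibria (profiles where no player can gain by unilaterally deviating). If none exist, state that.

Player 1 against X: payoffs 5.7, 4.8, 5.3 → best response R1.
Player 1 against Y: payoffs 5.2, 4.5, 3.1 → best response R1.
Player 1 against Z: payoffs 3.2, 3.9, 0.3 → best response R2.
Player 2 against R1: payoffs 0.6, 1.9, 2.2 → best response Z.
Player 2 against R2: payoffs 6, 4.4, 5.7 → best response X.
Player 2 against R3: payoffs 1.1, 2.4, 1.6 → best response Y.
No profile is a mutual best response for all players.

none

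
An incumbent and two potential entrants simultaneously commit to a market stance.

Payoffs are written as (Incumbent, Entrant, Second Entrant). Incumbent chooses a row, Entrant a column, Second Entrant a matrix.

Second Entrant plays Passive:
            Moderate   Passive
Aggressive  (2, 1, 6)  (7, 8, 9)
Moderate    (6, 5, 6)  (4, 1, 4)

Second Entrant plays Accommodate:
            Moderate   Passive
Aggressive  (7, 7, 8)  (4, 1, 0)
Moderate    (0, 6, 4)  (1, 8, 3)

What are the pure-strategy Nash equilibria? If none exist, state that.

For each player, find the best response to each opponent profile; mutual best responses are the pure NE.
Incumbent against (Moderate, Passive): payoffs 2, 6 → best response Moderate.
Incumbent against (Moderate, Accommodate): payoffs 7, 0 → best response Aggressive.
Incumbent against (Passive, Passive): payoffs 7, 4 → best response Aggressive.
Incumbent against (Passive, Accommodate): payoffs 4, 1 → best response Aggressive.
Entrant against (Aggressive, Passive): payoffs 1, 8 → best response Passive.
Entrant against (Aggressive, Accommodate): payoffs 7, 1 → best response Moderate.
Entrant against (Moderate, Passive): payoffs 5, 1 → best response Moderate.
Entrant against (Moderate, Accommodate): payoffs 6, 8 → best response Passive.
Second Entrant against (Aggressive, Moderate): payoffs 6, 8 → best response Accommodate.
Second Entrant against (Aggressive, Passive): payoffs 9, 0 → best response Passive.
Second Entrant against (Moderate, Moderate): payoffs 6, 4 → best response Passive.
Second Entrant against (Moderate, Passive): payoffs 4, 3 → best response Passive.
Mutual best responses: (Aggressive, Moderate, Accommodate); (Aggressive, Passive, Passive); (Moderate, Moderate, Passive).

The pure Nash equilibria are (Aggressive, Moderate, Accommodate); (Aggressive, Passive, Passive); (Moderate, Moderate, Passive).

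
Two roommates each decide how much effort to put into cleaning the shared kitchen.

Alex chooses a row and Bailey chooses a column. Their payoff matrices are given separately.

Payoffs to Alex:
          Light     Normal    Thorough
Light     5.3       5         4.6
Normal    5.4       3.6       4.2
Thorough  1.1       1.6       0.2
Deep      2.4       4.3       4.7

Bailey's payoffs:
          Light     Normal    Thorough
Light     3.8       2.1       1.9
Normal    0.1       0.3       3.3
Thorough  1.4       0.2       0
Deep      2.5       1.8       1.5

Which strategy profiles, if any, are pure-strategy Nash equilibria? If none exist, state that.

Alex against Light: payoffs 5.3, 5.4, 1.1, 2.4 → best response Normal.
Alex against Normal: payoffs 5, 3.6, 1.6, 4.3 → best response Light.
Alex against Thorough: payoffs 4.6, 4.2, 0.2, 4.7 → best response Deep.
Bailey against Light: payoffs 3.8, 2.1, 1.9 → best response Light.
Bailey against Normal: payoffs 0.1, 0.3, 3.3 → best response Thorough.
Bailey against Thorough: payoffs 1.4, 0.2, 0 → best response Light.
Bailey against Deep: payoffs 2.5, 1.8, 1.5 → best response Light.
No profile is a mutual best response for all players.

This game has no pure Nash equilibrium.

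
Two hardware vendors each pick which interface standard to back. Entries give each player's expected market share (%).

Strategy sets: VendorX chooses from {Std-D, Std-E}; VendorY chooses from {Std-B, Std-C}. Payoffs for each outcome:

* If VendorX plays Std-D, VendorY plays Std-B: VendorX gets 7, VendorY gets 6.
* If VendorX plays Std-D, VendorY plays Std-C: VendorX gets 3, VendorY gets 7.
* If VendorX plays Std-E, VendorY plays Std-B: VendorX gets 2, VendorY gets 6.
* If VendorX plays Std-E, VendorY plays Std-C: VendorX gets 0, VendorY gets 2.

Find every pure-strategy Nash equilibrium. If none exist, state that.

VendorX against Std-B: payoffs 7, 2 → best response Std-D.
VendorX against Std-C: payoffs 3, 0 → best response Std-D.
VendorY against Std-D: payoffs 6, 7 → best response Std-C.
VendorY against Std-E: payoffs 6, 2 → best response Std-B.
Mutual best responses: (Std-D, Std-C).

Pure NE: (Std-D, Std-C)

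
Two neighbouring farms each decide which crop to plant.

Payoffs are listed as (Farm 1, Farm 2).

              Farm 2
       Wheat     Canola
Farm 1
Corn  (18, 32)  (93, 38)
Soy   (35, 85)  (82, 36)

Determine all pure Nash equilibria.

(Corn, Canola); (Soy, Wheat)

For each strategy profile, look for a profitable unilateral deviation.
(Corn, Wheat): Farm 1 can switch to Soy (18 → 35). Not NE.
(Corn, Canola): Farm 1 gets 93, best alternative 82; Farm 2 gets 38, best alternative 32. No profitable deviation — NE.
(Soy, Wheat): Farm 1 gets 35, best alternative 18; Farm 2 gets 85, best alternative 36. No profitable deviation — NE.
(Soy, Canola): Farm 1 can switch to Corn (82 → 93). Not NE.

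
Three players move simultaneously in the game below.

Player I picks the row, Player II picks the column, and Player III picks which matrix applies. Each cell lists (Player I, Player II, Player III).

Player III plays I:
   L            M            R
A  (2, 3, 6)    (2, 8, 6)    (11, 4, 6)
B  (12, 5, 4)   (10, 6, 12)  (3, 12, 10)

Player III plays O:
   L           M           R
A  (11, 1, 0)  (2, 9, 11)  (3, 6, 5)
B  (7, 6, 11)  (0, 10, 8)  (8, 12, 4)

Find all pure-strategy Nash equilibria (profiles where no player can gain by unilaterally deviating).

Pure NE: (A, M, O)

(A, L, I): Player I can switch to B (2 → 12). Not NE.
(A, L, O): Player II can switch to M (1 → 9). Not NE.
(A, M, I): Player I can switch to B (2 → 10). Not NE.
(A, M, O): Player I gets 2, best alternative 0; Player II gets 9, best alternative 6; Player III gets 11, best alternative 6. No profitable deviation — NE.
(A, R, I): Player II can switch to M (4 → 8). Not NE.
(A, R, O): Player I can switch to B (3 → 8). Not NE.
(B, L, I): Player II can switch to M (5 → 6). Not NE.
(B, L, O): Player I can switch to A (7 → 11). Not NE.
(B, M, I): Player II can switch to R (6 → 12). Not NE.
(B, M, O): Player I can switch to A (0 → 2). Not NE.
(B, R, I): Player I can switch to A (3 → 11). Not NE.
(The remaining 1 profile has a profitable deviation by the same check.)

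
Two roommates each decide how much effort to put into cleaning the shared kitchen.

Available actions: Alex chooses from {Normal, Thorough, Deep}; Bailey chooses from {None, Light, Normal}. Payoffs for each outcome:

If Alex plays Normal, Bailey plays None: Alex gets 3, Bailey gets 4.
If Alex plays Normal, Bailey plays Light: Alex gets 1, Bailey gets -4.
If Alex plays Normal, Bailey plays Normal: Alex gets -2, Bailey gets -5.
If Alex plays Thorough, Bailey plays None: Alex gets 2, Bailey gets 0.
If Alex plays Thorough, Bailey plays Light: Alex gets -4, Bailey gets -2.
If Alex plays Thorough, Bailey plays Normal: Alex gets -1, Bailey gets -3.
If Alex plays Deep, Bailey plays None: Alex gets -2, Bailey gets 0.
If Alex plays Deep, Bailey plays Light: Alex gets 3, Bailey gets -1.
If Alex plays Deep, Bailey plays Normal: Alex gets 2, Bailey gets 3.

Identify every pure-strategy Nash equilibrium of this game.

Alex against None: payoffs 3, 2, -2 → best response Normal.
Alex against Light: payoffs 1, -4, 3 → best response Deep.
Alex against Normal: payoffs -2, -1, 2 → best response Deep.
Bailey against Normal: payoffs 4, -4, -5 → best response None.
Bailey against Thorough: payoffs 0, -2, -3 → best response None.
Bailey against Deep: payoffs 0, -1, 3 → best response Normal.
Mutual best responses: (Normal, None); (Deep, Normal).

(Normal, None); (Deep, Normal)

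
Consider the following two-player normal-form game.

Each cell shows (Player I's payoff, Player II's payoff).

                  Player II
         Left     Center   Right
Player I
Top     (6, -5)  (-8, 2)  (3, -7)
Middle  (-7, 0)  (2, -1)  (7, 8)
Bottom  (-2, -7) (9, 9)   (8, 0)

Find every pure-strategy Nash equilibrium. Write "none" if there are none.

Pure NE: (Bottom, Center)

Player I against Left: payoffs 6, -7, -2 → best response Top.
Player I against Center: payoffs -8, 2, 9 → best response Bottom.
Player I against Right: payoffs 3, 7, 8 → best response Bottom.
Player II against Top: payoffs -5, 2, -7 → best response Center.
Player II against Middle: payoffs 0, -1, 8 → best response Right.
Player II against Bottom: payoffs -7, 9, 0 → best response Center.
Mutual best responses: (Bottom, Center).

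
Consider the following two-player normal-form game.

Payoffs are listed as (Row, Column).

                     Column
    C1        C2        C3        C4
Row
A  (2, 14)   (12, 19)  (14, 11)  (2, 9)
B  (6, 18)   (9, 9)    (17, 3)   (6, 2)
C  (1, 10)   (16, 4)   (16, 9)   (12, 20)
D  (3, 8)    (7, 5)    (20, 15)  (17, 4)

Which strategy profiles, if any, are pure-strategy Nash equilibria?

The pure Nash equilibria are (B, C1), (D, C3).

(A, C1): Row can switch to B (2 → 6). Not NE.
(A, C2): Row can switch to C (12 → 16). Not NE.
(A, C3): Row can switch to B (14 → 17). Not NE.
(A, C4): Row can switch to B (2 → 6). Not NE.
(B, C1): Row gets 6, best alternative 3; Column gets 18, best alternative 9. No profitable deviation — NE.
(B, C2): Row can switch to A (9 → 12). Not NE.
(B, C3): Row can switch to D (17 → 20). Not NE.
(B, C4): Row can switch to C (6 → 12). Not NE.
(C, C1): Row can switch to A (1 → 2). Not NE.
(C, C2): Column can switch to C1 (4 → 10). Not NE.
(C, C3): Row can switch to B (16 → 17). Not NE.
(C, C4): Row can switch to D (12 → 17). Not NE.
(D, C1): Row can switch to B (3 → 6). Not NE.
(D, C3): Row gets 20, best alternative 17; Column gets 15, best alternative 8. No profitable deviation — NE.
(The remaining 2 profiles each have a profitable deviation by the same check.)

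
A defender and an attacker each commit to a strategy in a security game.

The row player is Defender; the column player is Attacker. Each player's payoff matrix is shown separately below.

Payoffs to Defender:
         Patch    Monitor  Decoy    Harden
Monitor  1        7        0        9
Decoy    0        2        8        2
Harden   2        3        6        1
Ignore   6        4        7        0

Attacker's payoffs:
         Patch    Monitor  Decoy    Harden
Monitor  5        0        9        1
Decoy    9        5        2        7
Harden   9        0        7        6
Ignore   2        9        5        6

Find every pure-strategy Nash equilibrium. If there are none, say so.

Mark each player's best response to every combination of opponents' strategies; a profile where every player is best-responding is a pure Nash equilibrium.
Defender against Patch: payoffs 1, 0, 2, 6 → best response Ignore.
Defender against Monitor: payoffs 7, 2, 3, 4 → best response Monitor.
Defender against Decoy: payoffs 0, 8, 6, 7 → best response Decoy.
Defender against Harden: payoffs 9, 2, 1, 0 → best response Monitor.
Attacker against Monitor: payoffs 5, 0, 9, 1 → best response Decoy.
Attacker against Decoy: payoffs 9, 5, 2, 7 → best response Patch.
Attacker against Harden: payoffs 9, 0, 7, 6 → best response Patch.
Attacker against Ignore: payoffs 2, 9, 5, 6 → best response Monitor.
No profile is a mutual best response for all players.

This game has no pure Nash equilibrium.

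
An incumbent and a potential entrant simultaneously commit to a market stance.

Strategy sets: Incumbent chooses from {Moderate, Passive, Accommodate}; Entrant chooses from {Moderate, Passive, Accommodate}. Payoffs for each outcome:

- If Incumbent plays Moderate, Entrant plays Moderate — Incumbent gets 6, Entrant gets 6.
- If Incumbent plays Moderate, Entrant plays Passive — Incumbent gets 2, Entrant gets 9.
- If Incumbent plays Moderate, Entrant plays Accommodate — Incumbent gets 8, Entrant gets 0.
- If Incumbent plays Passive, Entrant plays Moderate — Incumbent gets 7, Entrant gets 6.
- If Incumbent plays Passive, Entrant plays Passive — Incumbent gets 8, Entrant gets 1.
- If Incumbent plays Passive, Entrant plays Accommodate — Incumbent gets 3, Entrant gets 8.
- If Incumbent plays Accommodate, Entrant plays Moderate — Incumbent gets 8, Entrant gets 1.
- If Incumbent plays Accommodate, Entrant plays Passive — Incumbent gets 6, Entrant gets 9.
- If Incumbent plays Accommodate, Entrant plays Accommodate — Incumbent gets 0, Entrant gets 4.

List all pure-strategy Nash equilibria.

Incumbent against Moderate: payoffs 6, 7, 8 → best response Accommodate.
Incumbent against Passive: payoffs 2, 8, 6 → best response Passive.
Incumbent against Accommodate: payoffs 8, 3, 0 → best response Moderate.
Entrant against Moderate: payoffs 6, 9, 0 → best response Passive.
Entrant against Passive: payoffs 6, 1, 8 → best response Accommodate.
Entrant against Accommodate: payoffs 1, 9, 4 → best response Passive.
No profile is a mutual best response for all players.

No pure-strategy Nash equilibrium.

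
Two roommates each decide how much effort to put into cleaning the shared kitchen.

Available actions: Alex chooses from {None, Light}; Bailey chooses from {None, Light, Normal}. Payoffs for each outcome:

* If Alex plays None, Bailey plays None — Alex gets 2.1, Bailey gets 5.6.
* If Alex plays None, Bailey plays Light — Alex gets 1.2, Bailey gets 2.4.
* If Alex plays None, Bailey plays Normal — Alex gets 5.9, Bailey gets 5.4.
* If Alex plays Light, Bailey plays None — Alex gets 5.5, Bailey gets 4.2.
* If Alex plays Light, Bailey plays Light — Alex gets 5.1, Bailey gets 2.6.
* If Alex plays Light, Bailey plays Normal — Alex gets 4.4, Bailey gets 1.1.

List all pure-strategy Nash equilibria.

Mark each player's best response to every combination of opponents' strategies; a profile where every player is best-responding is a pure Nash equilibrium.
Alex against None: payoffs 2.1, 5.5 → best response Light.
Alex against Light: payoffs 1.2, 5.1 → best response Light.
Alex against Normal: payoffs 5.9, 4.4 → best response None.
Bailey against None: payoffs 5.6, 2.4, 5.4 → best response None.
Bailey against Light: payoffs 4.2, 2.6, 1.1 → best response None.
Mutual best responses: (Light, None).

(Light, None)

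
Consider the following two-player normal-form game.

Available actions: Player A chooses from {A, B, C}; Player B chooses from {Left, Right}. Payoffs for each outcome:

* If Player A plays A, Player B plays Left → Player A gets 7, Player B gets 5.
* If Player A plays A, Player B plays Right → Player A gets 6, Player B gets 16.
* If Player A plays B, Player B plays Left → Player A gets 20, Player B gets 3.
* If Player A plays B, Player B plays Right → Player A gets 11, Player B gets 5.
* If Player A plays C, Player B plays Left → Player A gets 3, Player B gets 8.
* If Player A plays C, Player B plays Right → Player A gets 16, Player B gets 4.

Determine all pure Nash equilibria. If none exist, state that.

No pure-strategy Nash equilibrium.

Player A against Left: payoffs 7, 20, 3 → best response B.
Player A against Right: payoffs 6, 11, 16 → best response C.
Player B against A: payoffs 5, 16 → best response Right.
Player B against B: payoffs 3, 5 → best response Right.
Player B against C: payoffs 8, 4 → best response Left.
No profile is a mutual best response for all players.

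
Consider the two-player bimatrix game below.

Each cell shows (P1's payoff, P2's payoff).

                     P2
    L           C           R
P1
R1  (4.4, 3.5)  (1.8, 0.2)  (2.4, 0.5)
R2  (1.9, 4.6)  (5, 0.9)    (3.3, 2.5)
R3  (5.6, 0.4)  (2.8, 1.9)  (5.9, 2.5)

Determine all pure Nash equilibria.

(R3, R)

Check each profile: it is a Nash equilibrium iff no player can strictly gain by switching unilaterally.
(R1, L): P1 can switch to R3 (4.4 → 5.6). Not NE.
(R1, C): P1 can switch to R2 (1.8 → 5). Not NE.
(R1, R): P1 can switch to R2 (2.4 → 3.3). Not NE.
(R2, L): P1 can switch to R1 (1.9 → 4.4). Not NE.
(R2, C): P2 can switch to L (0.9 → 4.6). Not NE.
(R2, R): P1 can switch to R3 (3.3 → 5.9). Not NE.
(R3, R): P1 gets 5.9, best alternative 3.3; P2 gets 2.5, best alternative 1.9. No profitable deviation — NE.
(The remaining 2 profiles each have a profitable deviation by the same check.)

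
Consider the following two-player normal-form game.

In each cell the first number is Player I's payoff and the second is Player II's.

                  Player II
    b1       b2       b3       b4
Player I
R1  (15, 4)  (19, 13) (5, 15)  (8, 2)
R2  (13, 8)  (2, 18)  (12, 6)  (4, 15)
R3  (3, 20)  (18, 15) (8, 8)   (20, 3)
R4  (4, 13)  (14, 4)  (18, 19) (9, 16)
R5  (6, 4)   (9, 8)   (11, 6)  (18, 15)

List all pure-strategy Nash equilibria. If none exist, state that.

(R4, b3)

Check each profile: it is a Nash equilibrium iff no player can strictly gain by switching unilaterally.
(R1, b1): Player II can switch to b2 (4 → 13). Not NE.
(R1, b2): Player II can switch to b3 (13 → 15). Not NE.
(R1, b3): Player I can switch to R2 (5 → 12). Not NE.
(R1, b4): Player I can switch to R3 (8 → 20). Not NE.
(R2, b1): Player I can switch to R1 (13 → 15). Not NE.
(R2, b2): Player I can switch to R1 (2 → 19). Not NE.
(R2, b3): Player I can switch to R4 (12 → 18). Not NE.
(R2, b4): Player I can switch to R1 (4 → 8). Not NE.
(R3, b1): Player I can switch to R1 (3 → 15). Not NE.
(R3, b2): Player I can switch to R1 (18 → 19). Not NE.
(R4, b3): Player I gets 18, best alternative 12; Player II gets 19, best alternative 16. No profitable deviation — NE.
(The remaining 9 profiles each have a profitable deviation by the same check.)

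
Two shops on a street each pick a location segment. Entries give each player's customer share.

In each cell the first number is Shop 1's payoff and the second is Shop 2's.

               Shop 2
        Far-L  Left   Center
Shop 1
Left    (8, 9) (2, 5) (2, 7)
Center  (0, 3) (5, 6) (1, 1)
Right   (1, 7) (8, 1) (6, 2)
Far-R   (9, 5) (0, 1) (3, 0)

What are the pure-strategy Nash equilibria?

The unique pure-strategy Nash equilibrium is (Far-R, Far-L).

(Left, Far-L): Shop 1 can switch to Far-R (8 → 9). Not NE.
(Left, Left): Shop 1 can switch to Center (2 → 5). Not NE.
(Left, Center): Shop 1 can switch to Right (2 → 6). Not NE.
(Center, Far-L): Shop 1 can switch to Left (0 → 8). Not NE.
(Center, Left): Shop 1 can switch to Right (5 → 8). Not NE.
(Center, Center): Shop 1 can switch to Left (1 → 2). Not NE.
(Right, Far-L): Shop 1 can switch to Left (1 → 8). Not NE.
(Right, Left): Shop 2 can switch to Far-L (1 → 7). Not NE.
(Right, Center): Shop 2 can switch to Far-L (2 → 7). Not NE.
(Far-R, Far-L): Shop 1 gets 9, best alternative 8; Shop 2 gets 5, best alternative 1. No profitable deviation — NE.
(Far-R, Left): Shop 1 can switch to Left (0 → 2). Not NE.
(The remaining 1 profile has a profitable deviation by the same check.)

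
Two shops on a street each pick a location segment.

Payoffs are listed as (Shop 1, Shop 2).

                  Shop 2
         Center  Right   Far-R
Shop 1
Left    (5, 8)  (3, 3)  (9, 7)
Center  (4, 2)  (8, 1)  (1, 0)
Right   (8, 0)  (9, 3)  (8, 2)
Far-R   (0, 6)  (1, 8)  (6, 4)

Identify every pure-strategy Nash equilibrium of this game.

Pure NE: (Right, Right)

(Left, Center): Shop 1 can switch to Right (5 → 8). Not NE.
(Left, Right): Shop 1 can switch to Center (3 → 8). Not NE.
(Left, Far-R): Shop 2 can switch to Center (7 → 8). Not NE.
(Center, Center): Shop 1 can switch to Left (4 → 5). Not NE.
(Center, Right): Shop 1 can switch to Right (8 → 9). Not NE.
(Center, Far-R): Shop 1 can switch to Left (1 → 9). Not NE.
(Right, Right): Shop 1 gets 9, best alternative 8; Shop 2 gets 3, best alternative 2. No profitable deviation — NE.
(The remaining 5 profiles each have a profitable deviation by the same check.)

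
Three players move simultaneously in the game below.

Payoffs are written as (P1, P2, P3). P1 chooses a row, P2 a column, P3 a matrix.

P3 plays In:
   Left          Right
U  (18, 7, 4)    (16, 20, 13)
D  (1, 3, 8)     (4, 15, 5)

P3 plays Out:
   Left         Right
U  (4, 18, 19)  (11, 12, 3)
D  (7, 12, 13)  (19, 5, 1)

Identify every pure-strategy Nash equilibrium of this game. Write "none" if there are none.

P1 against (Left, In): payoffs 18, 1 → best response U.
P1 against (Left, Out): payoffs 4, 7 → best response D.
P1 against (Right, In): payoffs 16, 4 → best response U.
P1 against (Right, Out): payoffs 11, 19 → best response D.
P2 against (U, In): payoffs 7, 20 → best response Right.
P2 against (U, Out): payoffs 18, 12 → best response Left.
P2 against (D, In): payoffs 3, 15 → best response Right.
P2 against (D, Out): payoffs 12, 5 → best response Left.
P3 against (U, Left): payoffs 4, 19 → best response Out.
P3 against (U, Right): payoffs 13, 3 → best response In.
P3 against (D, Left): payoffs 8, 13 → best response Out.
P3 against (D, Right): payoffs 5, 1 → best response In.
Mutual best responses: (U, Right, In); (D, Left, Out).

(U, Right, In), (D, Left, Out)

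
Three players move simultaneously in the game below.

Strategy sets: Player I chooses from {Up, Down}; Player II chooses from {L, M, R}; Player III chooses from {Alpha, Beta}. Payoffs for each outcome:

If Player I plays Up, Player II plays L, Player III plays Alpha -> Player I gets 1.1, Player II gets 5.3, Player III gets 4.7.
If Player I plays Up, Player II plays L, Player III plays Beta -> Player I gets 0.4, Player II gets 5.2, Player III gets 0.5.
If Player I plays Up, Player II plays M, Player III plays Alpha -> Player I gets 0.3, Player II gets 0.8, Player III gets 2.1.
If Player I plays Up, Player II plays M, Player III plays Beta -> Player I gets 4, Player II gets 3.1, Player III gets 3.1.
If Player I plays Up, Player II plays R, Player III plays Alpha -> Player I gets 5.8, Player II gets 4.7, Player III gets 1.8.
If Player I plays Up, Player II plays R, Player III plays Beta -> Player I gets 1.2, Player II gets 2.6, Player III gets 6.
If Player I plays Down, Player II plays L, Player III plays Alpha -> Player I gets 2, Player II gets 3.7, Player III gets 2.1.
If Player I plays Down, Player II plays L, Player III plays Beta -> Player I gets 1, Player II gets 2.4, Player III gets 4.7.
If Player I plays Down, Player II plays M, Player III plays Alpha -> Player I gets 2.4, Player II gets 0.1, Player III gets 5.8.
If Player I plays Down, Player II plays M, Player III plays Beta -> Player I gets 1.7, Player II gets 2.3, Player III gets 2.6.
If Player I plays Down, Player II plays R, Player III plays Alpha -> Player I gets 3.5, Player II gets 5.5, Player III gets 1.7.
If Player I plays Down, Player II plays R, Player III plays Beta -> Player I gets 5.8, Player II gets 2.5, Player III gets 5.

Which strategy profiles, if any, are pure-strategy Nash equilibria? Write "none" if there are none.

For each player, find the best response to each opponent profile; mutual best responses are the pure NE.
Player I against (L, Alpha): payoffs 1.1, 2 → best response Down.
Player I against (L, Beta): payoffs 0.4, 1 → best response Down.
Player I against (M, Alpha): payoffs 0.3, 2.4 → best response Down.
Player I against (M, Beta): payoffs 4, 1.7 → best response Up.
Player I against (R, Alpha): payoffs 5.8, 3.5 → best response Up.
Player I against (R, Beta): payoffs 1.2, 5.8 → best response Down.
Player II against (Up, Alpha): payoffs 5.3, 0.8, 4.7 → best response L.
Player II against (Up, Beta): payoffs 5.2, 3.1, 2.6 → best response L.
Player II against (Down, Alpha): payoffs 3.7, 0.1, 5.5 → best response R.
Player II against (Down, Beta): payoffs 2.4, 2.3, 2.5 → best response R.
Player III against (Up, L): payoffs 4.7, 0.5 → best response Alpha.
Player III against (Up, M): payoffs 2.1, 3.1 → best response Beta.
Player III against (Up, R): payoffs 1.8, 6 → best response Beta.
Player III against (Down, L): payoffs 2.1, 4.7 → best response Beta.
Player III against (Down, M): payoffs 5.8, 2.6 → best response Alpha.
Player III against (Down, R): payoffs 1.7, 5 → best response Beta.
Mutual best responses: (Down, R, Beta).

The unique pure-strategy Nash equilibrium is (Down, R, Beta).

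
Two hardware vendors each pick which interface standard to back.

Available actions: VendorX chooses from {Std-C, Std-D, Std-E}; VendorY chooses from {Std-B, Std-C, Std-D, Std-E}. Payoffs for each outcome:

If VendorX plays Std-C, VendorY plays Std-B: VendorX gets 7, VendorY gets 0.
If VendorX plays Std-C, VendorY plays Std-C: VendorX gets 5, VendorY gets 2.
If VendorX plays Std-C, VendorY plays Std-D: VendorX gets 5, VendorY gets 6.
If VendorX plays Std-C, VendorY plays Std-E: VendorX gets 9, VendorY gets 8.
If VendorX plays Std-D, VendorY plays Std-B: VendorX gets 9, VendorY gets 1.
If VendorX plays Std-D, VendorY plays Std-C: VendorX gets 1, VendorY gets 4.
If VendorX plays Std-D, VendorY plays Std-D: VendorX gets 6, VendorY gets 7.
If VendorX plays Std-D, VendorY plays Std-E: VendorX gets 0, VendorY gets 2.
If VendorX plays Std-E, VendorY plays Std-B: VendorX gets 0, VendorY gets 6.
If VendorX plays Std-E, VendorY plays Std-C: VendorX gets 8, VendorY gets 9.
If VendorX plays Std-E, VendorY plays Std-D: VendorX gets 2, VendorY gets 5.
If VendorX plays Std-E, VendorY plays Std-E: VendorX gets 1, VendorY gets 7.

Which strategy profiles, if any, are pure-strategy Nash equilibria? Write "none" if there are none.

For each strategy profile, look for a profitable unilateral deviation.
(Std-C, Std-B): VendorX can switch to Std-D (7 → 9). Not NE.
(Std-C, Std-C): VendorX can switch to Std-E (5 → 8). Not NE.
(Std-C, Std-D): VendorX can switch to Std-D (5 → 6). Not NE.
(Std-C, Std-E): VendorX gets 9, best alternative 1; VendorY gets 8, best alternative 6. No profitable deviation — NE.
(Std-D, Std-B): VendorY can switch to Std-C (1 → 4). Not NE.
(Std-D, Std-C): VendorX can switch to Std-C (1 → 5). Not NE.
(Std-D, Std-D): VendorX gets 6, best alternative 5; VendorY gets 7, best alternative 4. No profitable deviation — NE.
(Std-D, Std-E): VendorX can switch to Std-C (0 → 9). Not NE.
(Std-E, Std-C): VendorX gets 8, best alternative 5; VendorY gets 9, best alternative 7. No profitable deviation — NE.
(The remaining 3 profiles each have a profitable deviation by the same check.)

(Std-C, Std-E) and (Std-D, Std-D) and (Std-E, Std-C)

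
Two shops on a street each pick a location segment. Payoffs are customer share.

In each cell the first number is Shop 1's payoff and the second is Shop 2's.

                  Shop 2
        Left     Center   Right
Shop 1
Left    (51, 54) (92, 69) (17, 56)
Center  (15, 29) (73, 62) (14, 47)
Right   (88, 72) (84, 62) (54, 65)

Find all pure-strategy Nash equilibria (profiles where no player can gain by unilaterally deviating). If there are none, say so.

For each strategy profile, look for a profitable unilateral deviation.
(Left, Left): Shop 1 can switch to Right (51 → 88). Not NE.
(Left, Center): Shop 1 gets 92, best alternative 84; Shop 2 gets 69, best alternative 56. No profitable deviation — NE.
(Left, Right): Shop 1 can switch to Right (17 → 54). Not NE.
(Center, Left): Shop 1 can switch to Left (15 → 51). Not NE.
(Center, Center): Shop 1 can switch to Left (73 → 92). Not NE.
(Center, Right): Shop 1 can switch to Left (14 → 17). Not NE.
(Right, Left): Shop 1 gets 88, best alternative 51; Shop 2 gets 72, best alternative 65. No profitable deviation — NE.
(Right, Center): Shop 1 can switch to Left (84 → 92). Not NE.
(Right, Right): Shop 2 can switch to Left (65 → 72). Not NE.

Pure-strategy Nash equilibria: (Left, Center); (Right, Left)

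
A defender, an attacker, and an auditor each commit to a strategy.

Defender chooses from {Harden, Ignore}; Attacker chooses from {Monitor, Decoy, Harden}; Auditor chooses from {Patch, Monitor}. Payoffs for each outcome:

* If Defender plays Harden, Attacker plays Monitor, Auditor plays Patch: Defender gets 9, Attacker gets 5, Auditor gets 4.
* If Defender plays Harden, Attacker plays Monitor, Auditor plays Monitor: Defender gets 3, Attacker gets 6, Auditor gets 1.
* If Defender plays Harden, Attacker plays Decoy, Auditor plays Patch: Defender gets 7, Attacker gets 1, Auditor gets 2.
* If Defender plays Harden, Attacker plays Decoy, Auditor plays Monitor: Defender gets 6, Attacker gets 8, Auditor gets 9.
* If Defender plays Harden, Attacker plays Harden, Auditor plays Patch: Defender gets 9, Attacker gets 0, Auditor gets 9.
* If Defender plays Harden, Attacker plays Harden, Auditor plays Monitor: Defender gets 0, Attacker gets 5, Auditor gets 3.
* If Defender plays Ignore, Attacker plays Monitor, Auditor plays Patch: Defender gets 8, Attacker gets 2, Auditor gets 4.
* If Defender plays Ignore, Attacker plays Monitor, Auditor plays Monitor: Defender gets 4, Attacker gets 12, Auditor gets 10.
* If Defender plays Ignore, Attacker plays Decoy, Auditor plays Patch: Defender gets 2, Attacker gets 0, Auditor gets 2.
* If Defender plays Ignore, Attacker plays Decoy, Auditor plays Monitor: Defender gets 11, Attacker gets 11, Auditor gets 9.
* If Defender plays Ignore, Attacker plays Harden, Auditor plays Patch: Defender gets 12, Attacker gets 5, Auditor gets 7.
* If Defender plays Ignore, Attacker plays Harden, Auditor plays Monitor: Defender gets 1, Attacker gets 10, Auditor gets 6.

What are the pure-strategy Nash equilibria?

(Harden, Monitor, Patch); (Ignore, Monitor, Monitor); (Ignore, Harden, Patch)

Check each profile: it is a Nash equilibrium iff no player can strictly gain by switching unilaterally.
(Harden, Monitor, Patch): Defender gets 9, best alternative 8; Attacker gets 5, best alternative 1; Auditor gets 4, best alternative 1. No profitable deviation — NE.
(Harden, Monitor, Monitor): Defender can switch to Ignore (3 → 4). Not NE.
(Harden, Decoy, Patch): Attacker can switch to Monitor (1 → 5). Not NE.
(Harden, Decoy, Monitor): Defender can switch to Ignore (6 → 11). Not NE.
(Harden, Harden, Patch): Defender can switch to Ignore (9 → 12). Not NE.
(Harden, Harden, Monitor): Defender can switch to Ignore (0 → 1). Not NE.
(Ignore, Monitor, Patch): Defender can switch to Harden (8 → 9). Not NE.
(Ignore, Monitor, Monitor): Defender gets 4, best alternative 3; Attacker gets 12, best alternative 11; Auditor gets 10, best alternative 4. No profitable deviation — NE.
(Ignore, Decoy, Patch): Defender can switch to Harden (2 → 7). Not NE.
(Ignore, Decoy, Monitor): Attacker can switch to Monitor (11 → 12). Not NE.
(Ignore, Harden, Patch): Defender gets 12, best alternative 9; Attacker gets 5, best alternative 2; Auditor gets 7, best alternative 6. No profitable deviation — NE.
(The remaining 1 profile has a profitable deviation by the same check.)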